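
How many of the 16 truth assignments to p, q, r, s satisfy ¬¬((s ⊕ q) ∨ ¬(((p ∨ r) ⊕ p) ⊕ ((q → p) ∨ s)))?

p | q | r | s | φ
- | - | - | - | -
T | T | T | T | F
T | T | T | F | T
T | T | F | T | F
T | T | F | F | T
T | F | T | T | T
T | F | T | F | F
T | F | F | T | T
T | F | F | F | F
F | T | T | T | T
F | T | T | F | T
F | T | F | T | F
F | T | F | F | T
F | F | T | T | T
F | F | T | F | T
F | F | F | T | T
F | F | F | F | F
The formula is true on 10 of the 16 rows.

10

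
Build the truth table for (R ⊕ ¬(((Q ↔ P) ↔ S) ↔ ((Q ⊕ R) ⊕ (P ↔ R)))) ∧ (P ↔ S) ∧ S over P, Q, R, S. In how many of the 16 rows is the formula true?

P  Q  R  S  |  φ
T  T  T  T  |  T
T  T  T  F  |  F
T  T  F  T  |  F
T  T  F  F  |  F
T  F  T  T  |  T
T  F  T  F  |  F
T  F  F  T  |  F
T  F  F  F  |  F
F  T  T  T  |  F
F  T  T  F  |  F
F  T  F  T  |  F
F  T  F  F  |  F
F  F  T  T  |  F
F  F  T  F  |  F
F  F  F  T  |  F
F  F  F  F  |  F
The formula is true on 2 of the 16 rows.

2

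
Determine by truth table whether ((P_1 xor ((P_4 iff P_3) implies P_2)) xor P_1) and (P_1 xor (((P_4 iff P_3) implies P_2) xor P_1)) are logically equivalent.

equivalent

P_1 | P_2 | P_3 | P_4 | φ | ψ
--- | --- | --- | --- | - | -
 0  |  0  |  0  |  0  | 0 | 0
 0  |  0  |  0  |  1  | 1 | 1
 0  |  0  |  1  |  0  | 1 | 1
 0  |  0  |  1  |  1  | 0 | 0
 0  |  1  |  0  |  0  | 1 | 1
 0  |  1  |  0  |  1  | 1 | 1
 0  |  1  |  1  |  0  | 1 | 1
 0  |  1  |  1  |  1  | 1 | 1
 1  |  0  |  0  |  0  | 0 | 0
 1  |  0  |  0  |  1  | 1 | 1
 1  |  0  |  1  |  0  | 1 | 1
 1  |  0  |  1  |  1  | 0 | 0
 1  |  1  |  0  |  0  | 1 | 1
 1  |  1  |  0  |  1  | 1 | 1
 1  |  1  |  1  |  0  | 1 | 1
 1  |  1  |  1  |  1  | 1 | 1
The columns for φ and ψ agree on every row, so they are logically equivalent.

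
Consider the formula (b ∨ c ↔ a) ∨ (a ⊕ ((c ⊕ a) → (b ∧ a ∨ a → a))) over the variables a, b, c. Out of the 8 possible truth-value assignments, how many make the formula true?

7

a | b | c | (b ∨ c) | ((b ∨ c) ↔ a) | (c ⊕ a) | (b ∧ a) | ((b ∧ a) ∨ a) | (((b ∧ a) ∨ a) → a) | φ
- | - | - | ------- | ------------- | ------- | ------- | ------------- | ------------------- | -
F | F | F |    F    |       T       |    F    |    F    |       F       |          T          | T
F | F | T |    T    |       F       |    T    |    F    |       F       |          T          | T
F | T | F |    T    |       F       |    F    |    F    |       F       |          T          | T
F | T | T |    T    |       F       |    T    |    F    |       F       |          T          | T
T | F | F |    F    |       F       |    T    |    F    |       T       |          T          | F
T | F | T |    T    |       T       |    F    |    F    |       T       |          T          | T
T | T | F |    T    |       T       |    T    |    T    |       T       |          T          | T
T | T | T |    T    |       T       |    F    |    T    |       T       |          T          | T
The formula is true on 7 of the 8 rows.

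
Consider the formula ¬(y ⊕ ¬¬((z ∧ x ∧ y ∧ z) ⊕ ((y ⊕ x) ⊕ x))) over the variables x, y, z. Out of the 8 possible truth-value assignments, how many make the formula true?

7

x  y  z  |  φ
T  T  T  |  F
T  T  F  |  T
T  F  T  |  T
T  F  F  |  T
F  T  T  |  T
F  T  F  |  T
F  F  T  |  T
F  F  F  |  T
The formula is true on 7 of the 8 rows.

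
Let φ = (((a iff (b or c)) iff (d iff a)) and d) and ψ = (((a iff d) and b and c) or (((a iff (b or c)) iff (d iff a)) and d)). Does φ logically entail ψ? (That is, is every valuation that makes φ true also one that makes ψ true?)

yes

a | b | c | d | φ | ψ
- | - | - | - | - | -
1 | 1 | 1 | 1 | 1 | 1
1 | 1 | 1 | 0 | 0 | 0
1 | 1 | 0 | 1 | 1 | 1
1 | 1 | 0 | 0 | 0 | 0
1 | 0 | 1 | 1 | 1 | 1
1 | 0 | 1 | 0 | 0 | 0
1 | 0 | 0 | 1 | 0 | 0
1 | 0 | 0 | 0 | 0 | 0
0 | 1 | 1 | 1 | 1 | 1
0 | 1 | 1 | 0 | 0 | 1
0 | 1 | 0 | 1 | 1 | 1
0 | 1 | 0 | 0 | 0 | 0
0 | 0 | 1 | 1 | 1 | 1
0 | 0 | 1 | 0 | 0 | 0
0 | 0 | 0 | 1 | 0 | 0
0 | 0 | 0 | 0 | 0 | 0
In every row where φ is true, ψ is also true, so φ ⊨ ψ.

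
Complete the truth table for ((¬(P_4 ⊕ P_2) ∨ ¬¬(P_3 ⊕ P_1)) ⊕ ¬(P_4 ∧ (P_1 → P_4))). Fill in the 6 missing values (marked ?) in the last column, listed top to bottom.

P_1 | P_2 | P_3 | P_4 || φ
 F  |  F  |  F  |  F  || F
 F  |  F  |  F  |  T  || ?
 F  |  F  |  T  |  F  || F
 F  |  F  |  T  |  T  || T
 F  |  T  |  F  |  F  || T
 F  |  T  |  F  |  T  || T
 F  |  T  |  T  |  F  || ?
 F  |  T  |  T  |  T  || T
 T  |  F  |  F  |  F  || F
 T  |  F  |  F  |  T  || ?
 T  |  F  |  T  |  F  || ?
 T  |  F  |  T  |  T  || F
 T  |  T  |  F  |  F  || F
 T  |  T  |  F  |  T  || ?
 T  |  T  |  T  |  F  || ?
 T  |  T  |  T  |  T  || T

F, F, T, F, T, T

Row P_1=F, P_2=F, P_3=F, P_4=T: (¬(P_4 ⊕ P_2) ∨ ¬¬(P_3 ⊕ P_1)) = F, ¬(P_4 ∧ (P_1 → P_4)) = F, so the formula = F.
Row P_1=F, P_2=T, P_3=T, P_4=F: (¬(P_4 ⊕ P_2) ∨ ¬¬(P_3 ⊕ P_1)) = T, ¬(P_4 ∧ (P_1 → P_4)) = T, so the formula = F.
Row P_1=T, P_2=F, P_3=F, P_4=T: (¬(P_4 ⊕ P_2) ∨ ¬¬(P_3 ⊕ P_1)) = T, ¬(P_4 ∧ (P_1 → P_4)) = F, so the formula = T.
Row P_1=T, P_2=F, P_3=T, P_4=F: (¬(P_4 ⊕ P_2) ∨ ¬¬(P_3 ⊕ P_1)) = T, ¬(P_4 ∧ (P_1 → P_4)) = T, so the formula = F.
Row P_1=T, P_2=T, P_3=F, P_4=T: (¬(P_4 ⊕ P_2) ∨ ¬¬(P_3 ⊕ P_1)) = T, ¬(P_4 ∧ (P_1 → P_4)) = F, so the formula = T.
Row P_1=T, P_2=T, P_3=T, P_4=F: (¬(P_4 ⊕ P_2) ∨ ¬¬(P_3 ⊕ P_1)) = F, ¬(P_4 ∧ (P_1 → P_4)) = T, so the formula = T.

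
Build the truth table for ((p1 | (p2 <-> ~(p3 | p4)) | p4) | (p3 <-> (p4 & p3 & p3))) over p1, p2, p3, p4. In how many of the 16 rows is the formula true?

15

p1 | p2 | p3 | p4 | φ
-- | -- | -- | -- | -
T  | T  | T  | T  | T
T  | T  | T  | F  | T
T  | T  | F  | T  | T
T  | T  | F  | F  | T
T  | F  | T  | T  | T
T  | F  | T  | F  | T
T  | F  | F  | T  | T
T  | F  | F  | F  | T
F  | T  | T  | T  | T
F  | T  | T  | F  | F
F  | T  | F  | T  | T
F  | T  | F  | F  | T
F  | F  | T  | T  | T
F  | F  | T  | F  | T
F  | F  | F  | T  | T
F  | F  | F  | F  | T
The formula is true on 15 of the 16 rows.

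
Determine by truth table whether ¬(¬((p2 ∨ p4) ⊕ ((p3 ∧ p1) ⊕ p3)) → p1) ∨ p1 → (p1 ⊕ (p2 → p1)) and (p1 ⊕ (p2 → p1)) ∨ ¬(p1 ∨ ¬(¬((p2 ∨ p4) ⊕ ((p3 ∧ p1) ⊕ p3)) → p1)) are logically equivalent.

equivalent

  p1  |   p2  |   p3  |   p4  |   φ   |   ψ  
----- | ----- | ----- | ----- | ----- | -----
 True |  True |  True |  True | False | False
 True |  True |  True | False | False | False
 True |  True | False |  True | False | False
 True |  True | False | False | False | False
 True | False |  True |  True | False | False
 True | False |  True | False | False | False
 True | False | False |  True | False | False
 True | False | False | False | False | False
False |  True |  True |  True | False | False
False |  True |  True | False | False | False
False |  True | False |  True |  True |  True
False |  True | False | False |  True |  True
False | False |  True |  True |  True |  True
False | False |  True | False |  True |  True
False | False | False |  True |  True |  True
False | False | False | False |  True |  True
The columns for φ and ψ agree on every row, so they are logically equivalent.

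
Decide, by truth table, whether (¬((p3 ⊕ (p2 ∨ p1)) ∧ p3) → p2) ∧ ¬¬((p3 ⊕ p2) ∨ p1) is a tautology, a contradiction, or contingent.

  p1  |   p2  |   p3  ||   φ  
 True |  True |  True ||  True
 True |  True | False ||  True
 True | False |  True || False
 True | False | False || False
False |  True |  True || False
False |  True | False ||  True
False | False |  True ||  True
False | False | False || False
4 of 8 rows are True, so the formula is contingent.

contingent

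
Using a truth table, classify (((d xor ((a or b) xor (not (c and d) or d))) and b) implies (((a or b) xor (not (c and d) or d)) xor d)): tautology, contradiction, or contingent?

a | b | c | d || φ
T | T | T | T || T
T | T | T | F || T
T | T | F | T || T
T | T | F | F || T
T | F | T | T || T
T | F | T | F || T
T | F | F | T || T
T | F | F | F || T
F | T | T | T || T
F | T | T | F || T
F | T | F | T || T
F | T | F | F || T
F | F | T | T || T
F | F | T | F || T
F | F | F | T || T
F | F | F | F || T
Every row is T, so the formula is a tautology.

tautology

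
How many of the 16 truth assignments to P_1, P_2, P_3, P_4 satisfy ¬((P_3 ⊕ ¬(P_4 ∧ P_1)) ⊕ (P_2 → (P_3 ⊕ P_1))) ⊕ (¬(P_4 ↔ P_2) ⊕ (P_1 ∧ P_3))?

P_1 | P_2 | P_3 | P_4 || (P_4 ∧ P_1) | ¬(P_4 ∧ P_1) | (P_3 ⊕ ¬(P_4 ∧ P_1)) | (P_3 ⊕ P_1) | (P_2 → (P_3 ⊕ P_1)) | (P_4 ↔ P_2) | ¬(P_4 ↔ P_2) | (P_1 ∧ P_3) | (¬(P_4 ↔ P_2) ⊕ (P_1 ∧ P_3)) | φ
 T  |  T  |  T  |  T  ||      T      |      F       |          T           |      F      |          F          |      T      |      F       |      T      |              T               | T
 T  |  T  |  T  |  F  ||      F      |      T       |          F           |      F      |          F          |      F      |      T       |      T      |              F               | T
 T  |  T  |  F  |  T  ||      T      |      F       |          F           |      T      |          T          |      T      |      F       |      F      |              F               | F
 T  |  T  |  F  |  F  ||      F      |      T       |          T           |      T      |          T          |      F      |      T       |      F      |              T               | F
 T  |  F  |  T  |  T  ||      T      |      F       |          T           |      F      |          T          |      F      |      T       |      T      |              F               | T
 T  |  F  |  T  |  F  ||      F      |      T       |          F           |      F      |          T          |      T      |      F       |      T      |              T               | T
 T  |  F  |  F  |  T  ||      T      |      F       |          F           |      T      |          T          |      F      |      T       |      F      |              T               | T
 T  |  F  |  F  |  F  ||      F      |      T       |          T           |      T      |          T          |      T      |      F       |      F      |              F               | T
 F  |  T  |  T  |  T  ||      F      |      T       |          F           |      T      |          T          |      T      |      F       |      F      |              F               | F
 F  |  T  |  T  |  F  ||      F      |      T       |          F           |      T      |          T          |      F      |      T       |      F      |              T               | T
 F  |  T  |  F  |  T  ||      F      |      T       |          T           |      F      |          F          |      T      |      F       |      F      |              F               | F
 F  |  T  |  F  |  F  ||      F      |      T       |          T           |      F      |          F          |      F      |      T       |      F      |              T               | T
 F  |  F  |  T  |  T  ||      F      |      T       |          F           |      T      |          T          |      F      |      T       |      F      |              T               | T
 F  |  F  |  T  |  F  ||      F      |      T       |          F           |      T      |          T          |      T      |      F       |      F      |              F               | F
 F  |  F  |  F  |  T  ||      F      |      T       |          T           |      F      |          T          |      F      |      T       |      F      |              T               | F
 F  |  F  |  F  |  F  ||      F      |      T       |          T           |      F      |          T          |      T      |      F       |      F      |              F               | T
The formula is true on 10 of the 16 rows.

10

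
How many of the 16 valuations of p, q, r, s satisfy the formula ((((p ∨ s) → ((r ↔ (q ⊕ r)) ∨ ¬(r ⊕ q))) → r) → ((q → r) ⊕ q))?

p | q | r | s || (p ∨ s) | (q ⊕ r) | (r ↔ (q ⊕ r)) | (r ⊕ q) | ¬(r ⊕ q) | ((r ↔ (q ⊕ r)) ∨ ¬(r ⊕ q)) | (q → r) | ((q → r) ⊕ q) | φ
T | T | T | T ||    T    |    F    |       F       |    F    |    T     |             T              |    T    |       F       | F
T | T | T | F ||    T    |    F    |       F       |    F    |    T     |             T              |    T    |       F       | F
T | T | F | T ||    T    |    T    |       F       |    T    |    F     |             F              |    F    |       T       | T
T | T | F | F ||    T    |    T    |       F       |    T    |    F     |             F              |    F    |       T       | T
T | F | T | T ||    T    |    T    |       T       |    T    |    F     |             T              |    T    |       T       | T
T | F | T | F ||    T    |    T    |       T       |    T    |    F     |             T              |    T    |       T       | T
T | F | F | T ||    T    |    F    |       T       |    F    |    T     |             T              |    T    |       T       | T
T | F | F | F ||    T    |    F    |       T       |    F    |    T     |             T              |    T    |       T       | T
F | T | T | T ||    T    |    F    |       F       |    F    |    T     |             T              |    T    |       F       | F
F | T | T | F ||    F    |    F    |       F       |    F    |    T     |             T              |    T    |       F       | F
F | T | F | T ||    T    |    T    |       F       |    T    |    F     |             F              |    F    |       T       | T
F | T | F | F ||    F    |    T    |       F       |    T    |    F     |             F              |    F    |       T       | T
F | F | T | T ||    T    |    T    |       T       |    T    |    F     |             T              |    T    |       T       | T
F | F | T | F ||    F    |    T    |       T       |    T    |    F     |             T              |    T    |       T       | T
F | F | F | T ||    T    |    F    |       T       |    F    |    T     |             T              |    T    |       T       | T
F | F | F | F ||    F    |    F    |       T       |    F    |    T     |             T              |    T    |       T       | T
The formula is true on 12 of the 16 rows.

12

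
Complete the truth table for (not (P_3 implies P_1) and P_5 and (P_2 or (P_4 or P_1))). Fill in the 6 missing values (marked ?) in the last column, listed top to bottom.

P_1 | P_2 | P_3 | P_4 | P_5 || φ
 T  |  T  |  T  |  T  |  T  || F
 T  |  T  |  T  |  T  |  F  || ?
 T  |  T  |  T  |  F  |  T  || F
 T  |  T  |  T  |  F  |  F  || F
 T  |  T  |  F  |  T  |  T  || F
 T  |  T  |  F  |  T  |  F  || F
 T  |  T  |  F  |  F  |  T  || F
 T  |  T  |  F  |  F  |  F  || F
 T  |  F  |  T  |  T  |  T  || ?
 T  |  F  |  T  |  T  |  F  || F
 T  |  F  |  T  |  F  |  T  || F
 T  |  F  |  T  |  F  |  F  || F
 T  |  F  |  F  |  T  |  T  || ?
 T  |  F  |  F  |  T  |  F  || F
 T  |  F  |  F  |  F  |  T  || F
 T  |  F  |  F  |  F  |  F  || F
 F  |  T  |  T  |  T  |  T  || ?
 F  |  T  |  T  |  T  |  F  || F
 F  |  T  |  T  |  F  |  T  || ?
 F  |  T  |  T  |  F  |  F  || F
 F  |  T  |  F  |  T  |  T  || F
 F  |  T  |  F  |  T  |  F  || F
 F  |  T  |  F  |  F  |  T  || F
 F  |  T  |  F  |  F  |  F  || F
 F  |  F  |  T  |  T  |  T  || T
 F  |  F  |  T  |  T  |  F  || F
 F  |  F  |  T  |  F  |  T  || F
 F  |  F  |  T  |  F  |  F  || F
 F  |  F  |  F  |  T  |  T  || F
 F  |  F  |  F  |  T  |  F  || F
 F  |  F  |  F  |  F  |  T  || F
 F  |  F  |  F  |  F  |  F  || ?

F, F, F, T, T, F

Row P_1=T, P_2=T, P_3=T, P_4=T, P_5=F: not (P_3 implies P_1) = F, (P_2 or (P_4 or P_1)) = T, so the formula = F.
Row P_1=T, P_2=F, P_3=T, P_4=T, P_5=T: not (P_3 implies P_1) = F, (P_2 or (P_4 or P_1)) = T, so the formula = F.
Row P_1=T, P_2=F, P_3=F, P_4=T, P_5=T: not (P_3 implies P_1) = F, (P_2 or (P_4 or P_1)) = T, so the formula = F.
Row P_1=F, P_2=T, P_3=T, P_4=T, P_5=T: not (P_3 implies P_1) = T, (P_2 or (P_4 or P_1)) = T, so the formula = T.
Row P_1=F, P_2=T, P_3=T, P_4=F, P_5=T: not (P_3 implies P_1) = T, (P_2 or (P_4 or P_1)) = T, so the formula = T.
Row P_1=F, P_2=F, P_3=F, P_4=F, P_5=F: not (P_3 implies P_1) = F, (P_2 or (P_4 or P_1)) = F, so the formula = F.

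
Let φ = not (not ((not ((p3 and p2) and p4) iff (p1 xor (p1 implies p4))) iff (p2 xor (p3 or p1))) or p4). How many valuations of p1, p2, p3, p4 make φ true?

4

p1 | p2 | p3 | p4 || (p3 and p2) | ((p3 and p2) and p4) | not ((p3 and p2) and p4) | (p1 implies p4) | (p1 xor (p1 implies p4)) | (p3 or p1) | (p2 xor (p3 or p1)) | φ
T  | T  | T  | T  ||      T      |          T           |            F             |        T        |            F             |     T      |          F          | F
T  | T  | T  | F  ||      T      |          F           |            T             |        F        |            T             |     T      |          F          | F
T  | T  | F  | T  ||      F      |          F           |            T             |        T        |            F             |     T      |          F          | F
T  | T  | F  | F  ||      F      |          F           |            T             |        F        |            T             |     T      |          F          | F
T  | F  | T  | T  ||      F      |          F           |            T             |        T        |            F             |     T      |          T          | F
T  | F  | T  | F  ||      F      |          F           |            T             |        F        |            T             |     T      |          T          | T
T  | F  | F  | T  ||      F      |          F           |            T             |        T        |            F             |     T      |          T          | F
T  | F  | F  | F  ||      F      |          F           |            T             |        F        |            T             |     T      |          T          | T
F  | T  | T  | T  ||      T      |          T           |            F             |        T        |            T             |     T      |          F          | F
F  | T  | T  | F  ||      T      |          F           |            T             |        T        |            T             |     T      |          F          | F
F  | T  | F  | T  ||      F      |          F           |            T             |        T        |            T             |     F      |          T          | F
F  | T  | F  | F  ||      F      |          F           |            T             |        T        |            T             |     F      |          T          | T
F  | F  | T  | T  ||      F      |          F           |            T             |        T        |            T             |     T      |          T          | F
F  | F  | T  | F  ||      F      |          F           |            T             |        T        |            T             |     T      |          T          | T
F  | F  | F  | T  ||      F      |          F           |            T             |        T        |            T             |     F      |          F          | F
F  | F  | F  | F  ||      F      |          F           |            T             |        T        |            T             |     F      |          F          | F
The formula is true on 4 of the 16 rows.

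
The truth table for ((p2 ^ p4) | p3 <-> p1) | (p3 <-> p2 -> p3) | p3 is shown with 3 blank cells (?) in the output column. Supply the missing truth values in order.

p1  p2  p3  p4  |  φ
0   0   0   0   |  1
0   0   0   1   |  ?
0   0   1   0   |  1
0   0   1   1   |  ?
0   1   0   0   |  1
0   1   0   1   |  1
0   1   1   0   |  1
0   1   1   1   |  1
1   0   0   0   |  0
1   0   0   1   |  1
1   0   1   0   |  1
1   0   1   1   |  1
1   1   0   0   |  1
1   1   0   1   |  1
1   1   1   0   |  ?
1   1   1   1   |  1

Row p1=0, p2=0, p3=0, p4=1: (((p2 ^ p4) | p3 <-> p1) | (p3 <-> p2 -> p3)) = 0, so the formula = 0.
Row p1=0, p2=0, p3=1, p4=1: (((p2 ^ p4) | p3 <-> p1) | (p3 <-> p2 -> p3)) = 1, so the formula = 1.
Row p1=1, p2=1, p3=1, p4=0: (((p2 ^ p4) | p3 <-> p1) | (p3 <-> p2 -> p3)) = 1, so the formula = 1.

0, 1, 1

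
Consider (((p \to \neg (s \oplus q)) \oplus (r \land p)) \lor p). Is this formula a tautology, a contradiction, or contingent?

tautology

p | q | r | s || (s \oplus q) | \neg (s \oplus q) | (p \to \neg (s \oplus q)) | (r \land p) | φ
F | F | F | F ||      F       |         T         |             T             |      F      | T
F | F | F | T ||      T       |         F         |             T             |      F      | T
F | F | T | F ||      F       |         T         |             T             |      F      | T
F | F | T | T ||      T       |         F         |             T             |      F      | T
F | T | F | F ||      T       |         F         |             T             |      F      | T
F | T | F | T ||      F       |         T         |             T             |      F      | T
F | T | T | F ||      T       |         F         |             T             |      F      | T
F | T | T | T ||      F       |         T         |             T             |      F      | T
T | F | F | F ||      F       |         T         |             T             |      F      | T
T | F | F | T ||      T       |         F         |             F             |      F      | T
T | F | T | F ||      F       |         T         |             T             |      T      | T
T | F | T | T ||      T       |         F         |             F             |      T      | T
T | T | F | F ||      T       |         F         |             F             |      F      | T
T | T | F | T ||      F       |         T         |             T             |      F      | T
T | T | T | F ||      T       |         F         |             F             |      T      | T
T | T | T | T ||      F       |         T         |             T             |      T      | T
Every row is T, so the formula is a tautology.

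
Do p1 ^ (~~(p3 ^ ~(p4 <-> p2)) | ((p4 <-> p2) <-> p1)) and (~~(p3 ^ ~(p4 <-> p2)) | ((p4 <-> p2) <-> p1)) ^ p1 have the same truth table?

equivalent

p1  p2  p3  p4  |  φ  ψ
T   T   T   T   |  F  F
T   T   T   F   |  T  T
T   T   F   T   |  F  F
T   T   F   F   |  F  F
T   F   T   T   |  T  T
T   F   T   F   |  F  F
T   F   F   T   |  F  F
T   F   F   F   |  F  F
F   T   T   T   |  T  T
F   T   T   F   |  T  T
F   T   F   T   |  F  F
F   T   F   F   |  T  T
F   F   T   T   |  T  T
F   F   T   F   |  T  T
F   F   F   T   |  T  T
F   F   F   F   |  F  F
The columns for φ and ψ agree on every row, so they are logically equivalent.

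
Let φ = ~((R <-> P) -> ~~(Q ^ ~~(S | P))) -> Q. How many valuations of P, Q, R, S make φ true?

15

  P   |   Q   |   R   |   S   |   φ  
----- | ----- | ----- | ----- | -----
False | False | False | False | False
False | False | False |  True |  True
False | False |  True | False |  True
False | False |  True |  True |  True
False |  True | False | False |  True
False |  True | False |  True |  True
False |  True |  True | False |  True
False |  True |  True |  True |  True
 True | False | False | False |  True
 True | False | False |  True |  True
 True | False |  True | False |  True
 True | False |  True |  True |  True
 True |  True | False | False |  True
 True |  True | False |  True |  True
 True |  True |  True | False |  True
 True |  True |  True |  True |  True
The formula is true on 15 of the 16 rows.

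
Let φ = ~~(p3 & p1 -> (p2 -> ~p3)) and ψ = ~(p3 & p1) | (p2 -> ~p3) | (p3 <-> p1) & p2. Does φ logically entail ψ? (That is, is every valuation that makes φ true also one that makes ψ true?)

p1  p2  p3  |  φ  ψ
1   1   1   |  0  1
1   1   0   |  1  1
1   0   1   |  1  1
1   0   0   |  1  1
0   1   1   |  1  1
0   1   0   |  1  1
0   0   1   |  1  1
0   0   0   |  1  1
In every row where φ is true, ψ is also true, so φ ⊨ ψ.

yes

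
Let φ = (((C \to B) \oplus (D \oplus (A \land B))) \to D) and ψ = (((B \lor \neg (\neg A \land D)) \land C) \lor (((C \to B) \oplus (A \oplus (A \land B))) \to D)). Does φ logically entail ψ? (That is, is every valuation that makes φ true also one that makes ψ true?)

no

A | B | C | D | φ | ψ
- | - | - | - | - | -
F | F | F | F | F | F
F | F | F | T | T | T
F | F | T | F | T | T
F | F | T | T | T | T
F | T | F | F | F | F
F | T | F | T | T | T
F | T | T | F | F | T
F | T | T | T | T | T
T | F | F | F | F | T
T | F | F | T | T | T
T | F | T | F | T | T
T | F | T | T | T | T
T | T | F | F | T | F
T | T | F | T | T | T
T | T | T | F | T | T
T | T | T | T | T | T
At A=T, B=T, C=F, D=F we have φ true but ψ false, so φ does not entail ψ.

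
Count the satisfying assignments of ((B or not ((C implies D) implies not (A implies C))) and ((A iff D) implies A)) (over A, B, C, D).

A  B  C  D  |  φ
T  T  T  T  |  T
T  T  T  F  |  T
T  T  F  T  |  T
T  T  F  F  |  T
T  F  T  T  |  T
T  F  T  F  |  F
T  F  F  T  |  F
T  F  F  F  |  F
F  T  T  T  |  T
F  T  T  F  |  F
F  T  F  T  |  T
F  T  F  F  |  F
F  F  T  T  |  T
F  F  T  F  |  F
F  F  F  T  |  T
F  F  F  F  |  F
The formula is true on 9 of the 16 rows.

9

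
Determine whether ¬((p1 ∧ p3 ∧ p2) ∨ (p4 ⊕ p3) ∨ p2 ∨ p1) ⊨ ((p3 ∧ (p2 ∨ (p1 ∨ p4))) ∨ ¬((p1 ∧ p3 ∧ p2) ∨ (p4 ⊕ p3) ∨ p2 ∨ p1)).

yes

p1 | p2 | p3 | p4 | φ | ψ
-- | -- | -- | -- | - | -
T  | T  | T  | T  | F | T
T  | T  | T  | F  | F | T
T  | T  | F  | T  | F | F
T  | T  | F  | F  | F | F
T  | F  | T  | T  | F | T
T  | F  | T  | F  | F | T
T  | F  | F  | T  | F | F
T  | F  | F  | F  | F | F
F  | T  | T  | T  | F | T
F  | T  | T  | F  | F | T
F  | T  | F  | T  | F | F
F  | T  | F  | F  | F | F
F  | F  | T  | T  | T | T
F  | F  | T  | F  | F | F
F  | F  | F  | T  | F | F
F  | F  | F  | F  | T | T
In every row where φ is true, ψ is also true, so φ ⊨ ψ.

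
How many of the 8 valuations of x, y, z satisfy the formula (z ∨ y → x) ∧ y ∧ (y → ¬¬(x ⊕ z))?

x  y  z  |  (z ∨ y)  ((z ∨ y) → x)  (x ⊕ z)  ¬(x ⊕ z)  ¬¬(x ⊕ z)  (y → ¬¬(x ⊕ z))  φ
F  F  F  |     F           T           F        T          F             T         F
F  F  T  |     T           F           T        F          T             T         F
F  T  F  |     T           F           F        T          F             F         F
F  T  T  |     T           F           T        F          T             T         F
T  F  F  |     F           T           T        F          T             T         F
T  F  T  |     T           T           F        T          F             T         F
T  T  F  |     T           T           T        F          T             T         T
T  T  T  |     T           T           F        T          F             F         F
The formula is true on 1 of the 8 rows.

1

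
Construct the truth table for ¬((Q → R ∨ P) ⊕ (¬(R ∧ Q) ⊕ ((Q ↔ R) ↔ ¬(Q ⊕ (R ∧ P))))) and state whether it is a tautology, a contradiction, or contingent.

P  Q  R  |  φ
T  T  T  |  T
T  T  F  |  F
T  F  T  |  F
T  F  F  |  F
F  T  T  |  F
F  T  F  |  T
F  F  T  |  T
F  F  F  |  F
3 of 8 rows are T, so the formula is contingent.

contingent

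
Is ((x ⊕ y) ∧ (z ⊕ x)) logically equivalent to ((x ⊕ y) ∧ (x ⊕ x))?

x | y | z || φ | ψ
T | T | T || F | F
T | T | F || F | F
T | F | T || F | F
T | F | F || T | F
F | T | T || T | F
F | T | F || F | F
F | F | T || F | F
F | F | F || F | F
The columns differ at x=T, y=F, z=F (φ=T, ψ=F), so they are not equivalent.

not equivalent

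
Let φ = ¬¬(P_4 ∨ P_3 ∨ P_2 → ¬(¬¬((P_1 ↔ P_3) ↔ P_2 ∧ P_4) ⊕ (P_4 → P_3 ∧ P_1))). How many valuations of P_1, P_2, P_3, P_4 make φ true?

P_1 | P_2 | P_3 | P_4 || (P_4 ∨ P_3 ∨ P_2) | (P_1 ↔ P_3) | (P_2 ∧ P_4) | ((P_1 ↔ P_3) ↔ (P_2 ∧ P_4)) | ¬((P_1 ↔ P_3) ↔ (P_2 ∧ P_4)) | (P_3 ∧ P_1) | (P_4 → (P_3 ∧ P_1)) | φ
 1  |  1  |  1  |  1  ||         1         |      1      |      1      |              1              |              0               |      1      |          1          | 1
 1  |  1  |  1  |  0  ||         1         |      1      |      0      |              0              |              1               |      1      |          1          | 0
 1  |  1  |  0  |  1  ||         1         |      0      |      1      |              0              |              1               |      0      |          0          | 1
 1  |  1  |  0  |  0  ||         1         |      0      |      0      |              1              |              0               |      0      |          1          | 1
 1  |  0  |  1  |  1  ||         1         |      1      |      0      |              0              |              1               |      1      |          1          | 0
 1  |  0  |  1  |  0  ||         1         |      1      |      0      |              0              |              1               |      1      |          1          | 0
 1  |  0  |  0  |  1  ||         1         |      0      |      0      |              1              |              0               |      0      |          0          | 0
 1  |  0  |  0  |  0  ||         0         |      0      |      0      |              1              |              0               |      0      |          1          | 1
 0  |  1  |  1  |  1  ||         1         |      0      |      1      |              0              |              1               |      0      |          0          | 1
 0  |  1  |  1  |  0  ||         1         |      0      |      0      |              1              |              0               |      0      |          1          | 1
 0  |  1  |  0  |  1  ||         1         |      1      |      1      |              1              |              0               |      0      |          0          | 0
 0  |  1  |  0  |  0  ||         1         |      1      |      0      |              0              |              1               |      0      |          1          | 0
 0  |  0  |  1  |  1  ||         1         |      0      |      0      |              1              |              0               |      0      |          0          | 0
 0  |  0  |  1  |  0  ||         1         |      0      |      0      |              1              |              0               |      0      |          1          | 1
 0  |  0  |  0  |  1  ||         1         |      1      |      0      |              0              |              1               |      0      |          0          | 1
 0  |  0  |  0  |  0  ||         0         |      1      |      0      |              0              |              1               |      0      |          1          | 1
The formula is true on 9 of the 16 rows.

9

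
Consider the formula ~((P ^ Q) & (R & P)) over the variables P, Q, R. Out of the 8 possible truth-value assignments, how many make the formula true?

P  Q  R  |  (P ^ Q)  (R & P)  ((P ^ Q) & (R & P))  ~((P ^ Q) & (R & P))
0  0  0  |     0        0              0                    1          
0  0  1  |     0        0              0                    1          
0  1  0  |     1        0              0                    1          
0  1  1  |     1        0              0                    1          
1  0  0  |     1        0              0                    1          
1  0  1  |     1        1              1                    0          
1  1  0  |     0        0              0                    1          
1  1  1  |     0        1              0                    1          
The formula is true on 7 of the 8 rows.

7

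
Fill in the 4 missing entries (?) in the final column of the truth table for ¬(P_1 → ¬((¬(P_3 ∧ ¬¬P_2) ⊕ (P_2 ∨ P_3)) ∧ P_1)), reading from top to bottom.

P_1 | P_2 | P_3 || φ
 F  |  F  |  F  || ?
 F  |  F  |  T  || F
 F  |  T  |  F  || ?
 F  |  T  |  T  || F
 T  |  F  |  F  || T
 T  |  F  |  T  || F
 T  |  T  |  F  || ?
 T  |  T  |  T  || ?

Row P_1=F, P_2=F, P_3=F: ¬((¬(P_3 ∧ ¬¬P_2) ⊕ (P_2 ∨ P_3)) ∧ P_1) = T, (P_1 → ¬((¬(P_3 ∧ ¬¬P_2) ⊕ (P_2 ∨ P_3)) ∧ P_1)) = T, so the formula = F.
Row P_1=F, P_2=T, P_3=F: ¬((¬(P_3 ∧ ¬¬P_2) ⊕ (P_2 ∨ P_3)) ∧ P_1) = T, (P_1 → ¬((¬(P_3 ∧ ¬¬P_2) ⊕ (P_2 ∨ P_3)) ∧ P_1)) = T, so the formula = F.
Row P_1=T, P_2=T, P_3=F: ¬((¬(P_3 ∧ ¬¬P_2) ⊕ (P_2 ∨ P_3)) ∧ P_1) = T, (P_1 → ¬((¬(P_3 ∧ ¬¬P_2) ⊕ (P_2 ∨ P_3)) ∧ P_1)) = T, so the formula = F.
Row P_1=T, P_2=T, P_3=T: ¬((¬(P_3 ∧ ¬¬P_2) ⊕ (P_2 ∨ P_3)) ∧ P_1) = F, (P_1 → ¬((¬(P_3 ∧ ¬¬P_2) ⊕ (P_2 ∨ P_3)) ∧ P_1)) = F, so the formula = T.

F, F, F, T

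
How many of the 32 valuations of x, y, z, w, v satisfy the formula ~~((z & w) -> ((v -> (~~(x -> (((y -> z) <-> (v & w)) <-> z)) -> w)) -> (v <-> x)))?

28

x | y | z | w | v | φ
- | - | - | - | - | -
F | F | F | F | F | T
F | F | F | F | T | T
F | F | F | T | F | T
F | F | F | T | T | T
F | F | T | F | F | T
F | F | T | F | T | T
F | F | T | T | F | T
F | F | T | T | T | F
F | T | F | F | F | T
F | T | F | F | T | T
F | T | F | T | F | T
F | T | F | T | T | T
F | T | T | F | F | T
F | T | T | F | T | T
F | T | T | T | F | T
F | T | T | T | T | F
T | F | F | F | F | T
T | F | F | F | T | T
T | F | F | T | F | T
T | F | F | T | T | T
T | F | T | F | F | T
T | F | T | F | T | T
T | F | T | T | F | F
T | F | T | T | T | T
T | T | F | F | F | T
T | T | F | F | T | T
T | T | F | T | F | T
T | T | F | T | T | T
T | T | T | F | F | T
T | T | T | F | T | T
T | T | T | T | F | F
T | T | T | T | T | T
The formula is true on 28 of the 32 rows.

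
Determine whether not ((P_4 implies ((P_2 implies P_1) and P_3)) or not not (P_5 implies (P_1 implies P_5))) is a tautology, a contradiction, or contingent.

contradiction

 P_1    P_2    P_3    P_4    P_5   |    φ  
False  False  False  False  False  |  False
False  False  False  False   True  |  False
False  False  False   True  False  |  False
False  False  False   True   True  |  False
False  False   True  False  False  |  False
False  False   True  False   True  |  False
False  False   True   True  False  |  False
False  False   True   True   True  |  False
False   True  False  False  False  |  False
False   True  False  False   True  |  False
False   True  False   True  False  |  False
False   True  False   True   True  |  False
False   True   True  False  False  |  False
False   True   True  False   True  |  False
False   True   True   True  False  |  False
False   True   True   True   True  |  False
 True  False  False  False  False  |  False
 True  False  False  False   True  |  False
 True  False  False   True  False  |  False
 True  False  False   True   True  |  False
 True  False   True  False  False  |  False
 True  False   True  False   True  |  False
 True  False   True   True  False  |  False
 True  False   True   True   True  |  False
 True   True  False  False  False  |  False
 True   True  False  False   True  |  False
 True   True  False   True  False  |  False
 True   True  False   True   True  |  False
 True   True   True  False  False  |  False
 True   True   True  False   True  |  False
 True   True   True   True  False  |  False
 True   True   True   True   True  |  False
Every row is False, so the formula is a contradiction.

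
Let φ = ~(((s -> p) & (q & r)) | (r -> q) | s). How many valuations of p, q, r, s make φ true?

2

p  q  r  s  |  (s -> p)  (q & r)  ((s -> p) & (q & r))  (r -> q)  φ
F  F  F  F  |     T         F              F               T      F
F  F  F  T  |     F         F              F               T      F
F  F  T  F  |     T         F              F               F      T
F  F  T  T  |     F         F              F               F      F
F  T  F  F  |     T         F              F               T      F
F  T  F  T  |     F         F              F               T      F
F  T  T  F  |     T         T              T               T      F
F  T  T  T  |     F         T              F               T      F
T  F  F  F  |     T         F              F               T      F
T  F  F  T  |     T         F              F               T      F
T  F  T  F  |     T         F              F               F      T
T  F  T  T  |     T         F              F               F      F
T  T  F  F  |     T         F              F               T      F
T  T  F  T  |     T         F              F               T      F
T  T  T  F  |     T         T              T               T      F
T  T  T  T  |     T         T              T               T      F
The formula is true on 2 of the 16 rows.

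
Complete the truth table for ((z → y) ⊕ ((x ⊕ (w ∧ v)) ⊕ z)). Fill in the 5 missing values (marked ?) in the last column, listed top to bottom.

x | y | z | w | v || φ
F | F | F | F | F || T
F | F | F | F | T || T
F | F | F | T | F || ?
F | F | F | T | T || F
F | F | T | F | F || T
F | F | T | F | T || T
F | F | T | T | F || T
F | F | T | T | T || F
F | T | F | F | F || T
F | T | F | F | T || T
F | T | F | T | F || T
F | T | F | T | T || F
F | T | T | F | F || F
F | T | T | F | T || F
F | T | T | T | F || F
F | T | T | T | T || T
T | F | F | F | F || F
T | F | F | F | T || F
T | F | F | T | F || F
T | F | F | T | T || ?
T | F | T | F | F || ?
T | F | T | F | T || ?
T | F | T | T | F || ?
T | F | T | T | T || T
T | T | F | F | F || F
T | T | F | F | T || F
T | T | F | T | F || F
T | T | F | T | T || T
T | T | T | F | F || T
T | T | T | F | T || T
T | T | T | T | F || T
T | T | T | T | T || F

Row x=F, y=F, z=F, w=T, v=F: (z → y) = T, ((x ⊕ (w ∧ v)) ⊕ z) = F, so the formula = T.
Row x=T, y=F, z=F, w=T, v=T: (z → y) = T, ((x ⊕ (w ∧ v)) ⊕ z) = F, so the formula = T.
Row x=T, y=F, z=T, w=F, v=F: (z → y) = F, ((x ⊕ (w ∧ v)) ⊕ z) = F, so the formula = F.
Row x=T, y=F, z=T, w=F, v=T: (z → y) = F, ((x ⊕ (w ∧ v)) ⊕ z) = F, so the formula = F.
Row x=T, y=F, z=T, w=T, v=F: (z → y) = F, ((x ⊕ (w ∧ v)) ⊕ z) = F, so the formula = F.

T, T, F, F, F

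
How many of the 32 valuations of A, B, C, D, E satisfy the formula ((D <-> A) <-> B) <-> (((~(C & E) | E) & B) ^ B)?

16

A | B | C | D | E || φ
T | T | T | T | T || F
T | T | T | T | F || F
T | T | T | F | T || T
T | T | T | F | F || T
T | T | F | T | T || F
T | T | F | T | F || F
T | T | F | F | T || T
T | T | F | F | F || T
T | F | T | T | T || T
T | F | T | T | F || T
T | F | T | F | T || F
T | F | T | F | F || F
T | F | F | T | T || T
T | F | F | T | F || T
T | F | F | F | T || F
T | F | F | F | F || F
F | T | T | T | T || T
F | T | T | T | F || T
F | T | T | F | T || F
F | T | T | F | F || F
F | T | F | T | T || T
F | T | F | T | F || T
F | T | F | F | T || F
F | T | F | F | F || F
F | F | T | T | T || F
F | F | T | T | F || F
F | F | T | F | T || T
F | F | T | F | F || T
F | F | F | T | T || F
F | F | F | T | F || F
F | F | F | F | T || T
F | F | F | F | F || T
The formula is true on 16 of the 32 rows.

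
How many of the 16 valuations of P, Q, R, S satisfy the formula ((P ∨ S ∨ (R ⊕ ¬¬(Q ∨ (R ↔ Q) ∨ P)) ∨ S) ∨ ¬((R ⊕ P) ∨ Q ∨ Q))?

P | Q | R | S | (R ↔ Q) | (Q ∨ (R ↔ Q) ∨ P) | ¬(Q ∨ (R ↔ Q) ∨ P) | ¬¬(Q ∨ (R ↔ Q) ∨ P) | (R ⊕ ¬¬(Q ∨ (R ↔ Q) ∨ P)) | (R ⊕ P) | ((R ⊕ P) ∨ Q ∨ Q) | ¬((R ⊕ P) ∨ Q ∨ Q) | φ
- | - | - | - | ------- | ----------------- | ------------------ | ------------------- | ------------------------- | ------- | ----------------- | ------------------ | -
T | T | T | T |    T    |         T         |         F          |          T          |             F             |    F    |         T         |         F          | T
T | T | T | F |    T    |         T         |         F          |          T          |             F             |    F    |         T         |         F          | T
T | T | F | T |    F    |         T         |         F          |          T          |             T             |    T    |         T         |         F          | T
T | T | F | F |    F    |         T         |         F          |          T          |             T             |    T    |         T         |         F          | T
T | F | T | T |    F    |         T         |         F          |          T          |             F             |    F    |         F         |         T          | T
T | F | T | F |    F    |         T         |         F          |          T          |             F             |    F    |         F         |         T          | T
T | F | F | T |    T    |         T         |         F          |          T          |             T             |    T    |         T         |         F          | T
T | F | F | F |    T    |         T         |         F          |          T          |             T             |    T    |         T         |         F          | T
F | T | T | T |    T    |         T         |         F          |          T          |             F             |    T    |         T         |         F          | T
F | T | T | F |    T    |         T         |         F          |          T          |             F             |    T    |         T         |         F          | F
F | T | F | T |    F    |         T         |         F          |          T          |             T             |    F    |         T         |         F          | T
F | T | F | F |    F    |         T         |         F          |          T          |             T             |    F    |         T         |         F          | T
F | F | T | T |    F    |         F         |         T          |          F          |             T             |    T    |         T         |         F          | T
F | F | T | F |    F    |         F         |         T          |          F          |             T             |    T    |         T         |         F          | T
F | F | F | T |    T    |         T         |         F          |          T          |             T             |    F    |         F         |         T          | T
F | F | F | F |    T    |         T         |         F          |          T          |             T             |    F    |         F         |         T          | T
The formula is true on 15 of the 16 rows.

15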